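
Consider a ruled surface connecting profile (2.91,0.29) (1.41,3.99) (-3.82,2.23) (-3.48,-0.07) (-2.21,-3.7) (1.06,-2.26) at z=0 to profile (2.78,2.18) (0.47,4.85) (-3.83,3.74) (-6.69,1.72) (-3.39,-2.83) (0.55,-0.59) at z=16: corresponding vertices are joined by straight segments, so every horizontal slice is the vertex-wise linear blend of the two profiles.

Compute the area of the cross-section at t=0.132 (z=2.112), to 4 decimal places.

Cross-section at t=0.132: each vertex is (1-t)·p0[i] + t·p1[i].
  v1: (1-0.132)·(2.91,0.29) + 0.132·(2.78,2.18) = (2.8928,0.5395)
  v2: (1-0.132)·(1.41,3.99) + 0.132·(0.47,4.85) = (1.2859,4.1035)
  v3: (1-0.132)·(-3.82,2.23) + 0.132·(-3.83,3.74) = (-3.8213,2.4293)
  v4: (1-0.132)·(-3.48,-0.07) + 0.132·(-6.69,1.72) = (-3.9037,0.1663)
  v5: (1-0.132)·(-2.21,-3.7) + 0.132·(-3.39,-2.83) = (-2.3658,-3.5852)
  v6: (1-0.132)·(1.06,-2.26) + 0.132·(0.55,-0.59) = (0.9927,-2.0396)
Shoelace sum Σ(x_i·y_{i+1} − x_{i+1}·y_i):
  i=1: 2.8928·4.1035 − 1.2859·0.5395 = +11.1771 (running +11.1771)
  i=2: 1.2859·2.4293 − -3.8213·4.1035 = +18.8048 (running +29.9819)
  i=3: -3.8213·0.1663 − -3.9037·2.4293 = +8.8480 (running +38.8298)
  i=4: -3.9037·-3.5852 − -2.3658·0.1663 = +14.3888 (running +53.2187)
  i=5: -2.3658·-2.0396 − 0.9927·-3.5852 = +8.3840 (running +61.6027)
  i=6: 0.9927·0.5395 − 2.8928·-2.0396 = +6.4357 (running +68.0384)
Area = |Σ|/2 = |68.0384|/2 = 34.0192

Area at t=0.132: 34.0192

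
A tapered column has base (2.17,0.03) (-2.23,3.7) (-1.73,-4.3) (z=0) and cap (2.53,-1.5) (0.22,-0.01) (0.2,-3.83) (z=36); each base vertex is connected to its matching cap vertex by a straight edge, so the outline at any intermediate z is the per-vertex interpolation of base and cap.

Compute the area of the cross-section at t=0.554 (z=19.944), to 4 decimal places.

Area at t=0.554: 8.9537

Cross-section at t=0.554: each vertex is (1-t)·p0[i] + t·p1[i].
  v1: (1-0.554)·(2.17,0.03) + 0.554·(2.53,-1.5) = (2.3694,-0.8176)
  v2: (1-0.554)·(-2.23,3.7) + 0.554·(0.22,-0.01) = (-0.8727,1.6447)
  v3: (1-0.554)·(-1.73,-4.3) + 0.554·(0.2,-3.83) = (-0.6608,-4.0396)
Shoelace sum Σ(x_i·y_{i+1} − x_{i+1}·y_i):
  i=1: 2.3694·1.6447 − -0.8727·-0.8176 = +3.1834 (running +3.1834)
  i=2: -0.8727·-4.0396 − -0.6608·1.6447 = +4.6121 (running +7.7955)
  i=3: -0.6608·-0.8176 − 2.3694·-4.0396 = +10.1119 (running +17.9074)
Area = |Σ|/2 = |17.9074|/2 = 8.9537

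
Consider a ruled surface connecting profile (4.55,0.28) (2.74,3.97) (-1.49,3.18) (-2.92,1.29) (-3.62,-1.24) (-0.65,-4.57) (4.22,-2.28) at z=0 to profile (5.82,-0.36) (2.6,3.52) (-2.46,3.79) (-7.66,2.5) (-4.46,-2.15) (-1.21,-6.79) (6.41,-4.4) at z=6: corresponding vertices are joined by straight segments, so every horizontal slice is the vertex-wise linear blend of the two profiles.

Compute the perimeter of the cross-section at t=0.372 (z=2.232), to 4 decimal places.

Perimeter at t=0.372: 30.0190

Cross-section at t=0.372: each vertex is (1-t)·p0[i] + t·p1[i].
  v1: (1-0.372)·(4.55,0.28) + 0.372·(5.82,-0.36) = (5.0224,0.0419)
  v2: (1-0.372)·(2.74,3.97) + 0.372·(2.6,3.52) = (2.6879,3.8026)
  v3: (1-0.372)·(-1.49,3.18) + 0.372·(-2.46,3.79) = (-1.8508,3.4069)
  v4: (1-0.372)·(-2.92,1.29) + 0.372·(-7.66,2.5) = (-4.6833,1.7401)
  v5: (1-0.372)·(-3.62,-1.24) + 0.372·(-4.46,-2.15) = (-3.9325,-1.5785)
  v6: (1-0.372)·(-0.65,-4.57) + 0.372·(-1.21,-6.79) = (-0.8583,-5.3958)
  v7: (1-0.372)·(4.22,-2.28) + 0.372·(6.41,-4.4) = (5.0347,-3.0686)
Perimeter = Σ |v_{i+1} − v_i|:
  edge 1→2: √(-2.3345² + 3.7607²) = 4.4264 (running 4.4264)
  edge 2→3: √(-4.5388² + -0.3957²) = 4.5560 (running 8.9823)
  edge 3→4: √(-2.8324² + -1.6668²) = 3.2865 (running 12.2688)
  edge 4→5: √(0.7508² + -3.3186²) = 3.4025 (running 15.6713)
  edge 5→6: √(3.0742² + -3.8173²) = 4.9013 (running 20.5726)
  edge 6→7: √(5.8930² + 2.3272²) = 6.3359 (running 26.9085)
  edge 7→1: √(-0.0122² + 3.1106²) = 3.1106 (running 30.0190)
Perimeter = 30.0190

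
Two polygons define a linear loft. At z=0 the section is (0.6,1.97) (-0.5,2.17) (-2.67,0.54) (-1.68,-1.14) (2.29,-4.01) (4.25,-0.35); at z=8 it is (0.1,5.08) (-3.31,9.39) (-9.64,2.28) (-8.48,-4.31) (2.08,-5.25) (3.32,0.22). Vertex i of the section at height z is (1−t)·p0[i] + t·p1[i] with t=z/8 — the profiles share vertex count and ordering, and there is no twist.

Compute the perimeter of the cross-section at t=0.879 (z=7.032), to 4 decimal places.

Perimeter at t=0.879: 40.5817

Cross-section at t=0.879: each vertex is (1-t)·p0[i] + t·p1[i].
  v1: (1-0.879)·(0.6,1.97) + 0.879·(0.1,5.08) = (0.1605,4.7037)
  v2: (1-0.879)·(-0.5,2.17) + 0.879·(-3.31,9.39) = (-2.9700,8.5164)
  v3: (1-0.879)·(-2.67,0.54) + 0.879·(-9.64,2.28) = (-8.7966,2.0695)
  v4: (1-0.879)·(-1.68,-1.14) + 0.879·(-8.48,-4.31) = (-7.6572,-3.9264)
  v5: (1-0.879)·(2.29,-4.01) + 0.879·(2.08,-5.25) = (2.1054,-5.1000)
  v6: (1-0.879)·(4.25,-0.35) + 0.879·(3.32,0.22) = (3.4325,0.1510)
Perimeter = Σ |v_{i+1} − v_i|:
  edge 1→2: √(-3.1305² + 3.8127²) = 4.9332 (running 4.9332)
  edge 2→3: √(-5.8266² + -6.4469²) = 8.6898 (running 13.6230)
  edge 3→4: √(1.1394² + -5.9959²) = 6.1032 (running 19.7262)
  edge 4→5: √(9.7626² + -1.1735²) = 9.8329 (running 29.5591)
  edge 5→6: √(1.3271² + 5.2510²) = 5.4161 (running 34.9752)
  edge 6→1: √(-3.2720² + 4.5527²) = 5.6065 (running 40.5817)
Perimeter = 40.5817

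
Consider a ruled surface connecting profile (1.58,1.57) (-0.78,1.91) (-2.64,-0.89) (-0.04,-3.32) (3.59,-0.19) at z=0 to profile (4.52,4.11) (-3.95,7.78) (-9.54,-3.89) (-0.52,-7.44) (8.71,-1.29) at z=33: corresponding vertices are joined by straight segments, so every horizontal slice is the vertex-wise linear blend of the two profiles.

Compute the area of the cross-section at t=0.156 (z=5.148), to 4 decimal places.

Area at t=0.156: 30.9346

Cross-section at t=0.156: each vertex is (1-t)·p0[i] + t·p1[i].
  v1: (1-0.156)·(1.58,1.57) + 0.156·(4.52,4.11) = (2.0386,1.9662)
  v2: (1-0.156)·(-0.78,1.91) + 0.156·(-3.95,7.78) = (-1.2745,2.8257)
  v3: (1-0.156)·(-2.64,-0.89) + 0.156·(-9.54,-3.89) = (-3.7164,-1.3580)
  v4: (1-0.156)·(-0.04,-3.32) + 0.156·(-0.52,-7.44) = (-0.1149,-3.9627)
  v5: (1-0.156)·(3.59,-0.19) + 0.156·(8.71,-1.29) = (4.3887,-0.3616)
Shoelace sum Σ(x_i·y_{i+1} − x_{i+1}·y_i):
  i=1: 2.0386·2.8257 − -1.2745·1.9662 = +8.2666 (running +8.2666)
  i=2: -1.2745·-1.3580 − -3.7164·2.8257 = +12.2323 (running +20.4989)
  i=3: -3.7164·-3.9627 − -0.1149·-1.3580 = +14.5710 (running +35.0700)
  i=4: -0.1149·-0.3616 − 4.3887·-3.9627 = +17.4328 (running +52.5028)
  i=5: 4.3887·1.9662 − 2.0386·-0.3616 = +9.3664 (running +61.8692)
Area = |Σ|/2 = |61.8692|/2 = 30.9346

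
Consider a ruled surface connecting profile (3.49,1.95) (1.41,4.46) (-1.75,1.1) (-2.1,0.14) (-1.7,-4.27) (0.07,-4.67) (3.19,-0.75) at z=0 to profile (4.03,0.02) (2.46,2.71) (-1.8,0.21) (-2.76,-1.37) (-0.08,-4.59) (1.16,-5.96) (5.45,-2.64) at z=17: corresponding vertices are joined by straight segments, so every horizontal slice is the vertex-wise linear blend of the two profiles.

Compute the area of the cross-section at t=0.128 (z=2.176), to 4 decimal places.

Area at t=0.128: 33.5927

Cross-section at t=0.128: each vertex is (1-t)·p0[i] + t·p1[i].
  v1: (1-0.128)·(3.49,1.95) + 0.128·(4.03,0.02) = (3.5591,1.7030)
  v2: (1-0.128)·(1.41,4.46) + 0.128·(2.46,2.71) = (1.5444,4.2360)
  v3: (1-0.128)·(-1.75,1.1) + 0.128·(-1.8,0.21) = (-1.7564,0.9861)
  v4: (1-0.128)·(-2.1,0.14) + 0.128·(-2.76,-1.37) = (-2.1845,-0.0533)
  v5: (1-0.128)·(-1.7,-4.27) + 0.128·(-0.08,-4.59) = (-1.4926,-4.3110)
  v6: (1-0.128)·(0.07,-4.67) + 0.128·(1.16,-5.96) = (0.2095,-4.8351)
  v7: (1-0.128)·(3.19,-0.75) + 0.128·(5.45,-2.64) = (3.4793,-0.9919)
Shoelace sum Σ(x_i·y_{i+1} − x_{i+1}·y_i):
  i=1: 3.5591·4.2360 − 1.5444·1.7030 = +12.4464 (running +12.4464)
  i=2: 1.5444·0.9861 − -1.7564·4.2360 = +8.9630 (running +21.4094)
  i=3: -1.7564·-0.0533 − -2.1845·0.9861 = +2.2477 (running +23.6570)
  i=4: -2.1845·-4.3110 − -1.4926·-0.0533 = +9.3377 (running +32.9947)
  i=5: -1.4926·-4.8351 − 0.2095·-4.3110 = +8.1203 (running +41.1151)
  i=6: 0.2095·-0.9919 − 3.4793·-4.8351 = +16.6149 (running +57.7300)
  i=7: 3.4793·1.7030 − 3.5591·-0.9919 = +9.4554 (running +67.1854)
Area = |Σ|/2 = |67.1854|/2 = 33.5927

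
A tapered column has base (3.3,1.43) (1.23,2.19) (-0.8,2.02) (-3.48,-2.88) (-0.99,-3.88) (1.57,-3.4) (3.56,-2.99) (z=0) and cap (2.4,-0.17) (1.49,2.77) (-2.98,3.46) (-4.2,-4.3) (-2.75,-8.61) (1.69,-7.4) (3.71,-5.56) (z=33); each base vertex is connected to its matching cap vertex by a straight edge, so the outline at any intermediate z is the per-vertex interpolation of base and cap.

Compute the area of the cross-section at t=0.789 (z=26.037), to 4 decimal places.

Cross-section at t=0.789: each vertex is (1-t)·p0[i] + t·p1[i].
  v1: (1-0.789)·(3.3,1.43) + 0.789·(2.4,-0.17) = (2.5899,0.1676)
  v2: (1-0.789)·(1.23,2.19) + 0.789·(1.49,2.77) = (1.4351,2.6476)
  v3: (1-0.789)·(-0.8,2.02) + 0.789·(-2.98,3.46) = (-2.5200,3.1562)
  v4: (1-0.789)·(-3.48,-2.88) + 0.789·(-4.2,-4.3) = (-4.0481,-4.0004)
  v5: (1-0.789)·(-0.99,-3.88) + 0.789·(-2.75,-8.61) = (-2.3786,-7.6120)
  v6: (1-0.789)·(1.57,-3.4) + 0.789·(1.69,-7.4) = (1.6647,-6.5560)
  v7: (1-0.789)·(3.56,-2.99) + 0.789·(3.71,-5.56) = (3.6784,-5.0177)
Shoelace sum Σ(x_i·y_{i+1} − x_{i+1}·y_i):
  i=1: 2.5899·2.6476 − 1.4351·0.1676 = +6.6165 (running +6.6165)
  i=2: 1.4351·3.1562 − -2.5200·2.6476 = +11.2016 (running +17.8181)
  i=3: -2.5200·-4.0004 − -4.0481·3.1562 = +22.8574 (running +40.6756)
  i=4: -4.0481·-7.6120 − -2.3786·-4.0004 = +21.2984 (running +61.9740)
  i=5: -2.3786·-6.5560 − 1.6647·-7.6120 = +28.2659 (running +90.2398)
  i=6: 1.6647·-5.0177 − 3.6784·-6.5560 = +15.7623 (running +106.0022)
  i=7: 3.6784·0.1676 − 2.5899·-5.0177 = +13.6119 (running +119.6141)
Area = |Σ|/2 = |119.6141|/2 = 59.8070

Area at t=0.789: 59.8070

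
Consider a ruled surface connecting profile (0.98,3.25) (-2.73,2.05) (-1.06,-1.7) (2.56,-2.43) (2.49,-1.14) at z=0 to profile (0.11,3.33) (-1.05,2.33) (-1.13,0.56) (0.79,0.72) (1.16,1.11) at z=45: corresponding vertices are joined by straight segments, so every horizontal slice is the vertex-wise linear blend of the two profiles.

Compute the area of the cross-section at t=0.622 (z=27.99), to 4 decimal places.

Cross-section at t=0.622: each vertex is (1-t)·p0[i] + t·p1[i].
  v1: (1-0.622)·(0.98,3.25) + 0.622·(0.11,3.33) = (0.4389,3.2998)
  v2: (1-0.622)·(-2.73,2.05) + 0.622·(-1.05,2.33) = (-1.6850,2.2242)
  v3: (1-0.622)·(-1.06,-1.7) + 0.622·(-1.13,0.56) = (-1.1035,-0.2943)
  v4: (1-0.622)·(2.56,-2.43) + 0.622·(0.79,0.72) = (1.4591,-0.4707)
  v5: (1-0.622)·(2.49,-1.14) + 0.622·(1.16,1.11) = (1.6627,0.2595)
Shoelace sum Σ(x_i·y_{i+1} − x_{i+1}·y_i):
  i=1: 0.4389·2.2242 − -1.6850·3.2998 = +6.5363 (running +6.5363)
  i=2: -1.6850·-0.2943 − -1.1035·2.2242 = +2.9503 (running +9.4866)
  i=3: -1.1035·-0.4707 − 1.4591·-0.2943 = +0.9488 (running +10.4355)
  i=4: 1.4591·0.2595 − 1.6627·-0.4707 = +1.1613 (running +11.5967)
  i=5: 1.6627·3.2998 − 0.4389·0.2595 = +5.3728 (running +16.9695)
Area = |Σ|/2 = |16.9695|/2 = 8.4847

Area at t=0.622: 8.4847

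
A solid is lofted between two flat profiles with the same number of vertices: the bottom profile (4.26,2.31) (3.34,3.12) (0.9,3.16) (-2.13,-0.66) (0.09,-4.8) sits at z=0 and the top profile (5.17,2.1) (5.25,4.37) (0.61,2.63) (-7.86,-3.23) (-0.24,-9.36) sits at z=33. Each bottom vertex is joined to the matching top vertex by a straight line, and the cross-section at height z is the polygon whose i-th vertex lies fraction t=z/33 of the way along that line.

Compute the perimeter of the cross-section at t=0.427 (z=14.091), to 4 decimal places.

Perimeter at t=0.427: 28.9494

Cross-section at t=0.427: each vertex is (1-t)·p0[i] + t·p1[i].
  v1: (1-0.427)·(4.26,2.31) + 0.427·(5.17,2.1) = (4.6486,2.2203)
  v2: (1-0.427)·(3.34,3.12) + 0.427·(5.25,4.37) = (4.1556,3.6538)
  v3: (1-0.427)·(0.9,3.16) + 0.427·(0.61,2.63) = (0.7762,2.9337)
  v4: (1-0.427)·(-2.13,-0.66) + 0.427·(-7.86,-3.23) = (-4.5767,-1.7574)
  v5: (1-0.427)·(0.09,-4.8) + 0.427·(-0.24,-9.36) = (-0.0509,-6.7471)
Perimeter = Σ |v_{i+1} − v_i|:
  edge 1→2: √(-0.4930² + 1.4334²) = 1.5158 (running 1.5158)
  edge 2→3: √(-3.3794² + -0.7201²) = 3.4553 (running 4.9711)
  edge 3→4: √(-5.3529² + -4.6911²) = 7.1176 (running 12.0886)
  edge 4→5: √(4.5258² + -4.9897²) = 6.7365 (running 18.8251)
  edge 5→1: √(4.6995² + 8.9674²) = 10.1242 (running 28.9494)
Perimeter = 28.9494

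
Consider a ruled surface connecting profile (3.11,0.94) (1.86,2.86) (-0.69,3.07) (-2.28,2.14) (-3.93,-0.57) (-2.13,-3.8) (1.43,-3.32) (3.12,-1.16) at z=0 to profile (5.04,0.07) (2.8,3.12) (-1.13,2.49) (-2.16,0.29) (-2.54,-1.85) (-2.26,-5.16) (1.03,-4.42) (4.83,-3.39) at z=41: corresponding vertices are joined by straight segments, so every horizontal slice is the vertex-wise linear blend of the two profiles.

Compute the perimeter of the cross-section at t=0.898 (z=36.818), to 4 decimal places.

Perimeter at t=0.898: 25.8682

Cross-section at t=0.898: each vertex is (1-t)·p0[i] + t·p1[i].
  v1: (1-0.898)·(3.11,0.94) + 0.898·(5.04,0.07) = (4.8431,0.1587)
  v2: (1-0.898)·(1.86,2.86) + 0.898·(2.8,3.12) = (2.7041,3.0935)
  v3: (1-0.898)·(-0.69,3.07) + 0.898·(-1.13,2.49) = (-1.0851,2.5492)
  v4: (1-0.898)·(-2.28,2.14) + 0.898·(-2.16,0.29) = (-2.1722,0.4787)
  v5: (1-0.898)·(-3.93,-0.57) + 0.898·(-2.54,-1.85) = (-2.6818,-1.7194)
  v6: (1-0.898)·(-2.13,-3.8) + 0.898·(-2.26,-5.16) = (-2.2467,-5.0213)
  v7: (1-0.898)·(1.43,-3.32) + 0.898·(1.03,-4.42) = (1.0708,-4.3078)
  v8: (1-0.898)·(3.12,-1.16) + 0.898·(4.83,-3.39) = (4.6556,-3.1625)
Perimeter = Σ |v_{i+1} − v_i|:
  edge 1→2: √(-2.1390² + 2.9347²) = 3.6315 (running 3.6315)
  edge 2→3: √(-3.7892² + -0.5443²) = 3.8281 (running 7.4597)
  edge 3→4: √(-1.0871² + -2.0705²) = 2.3385 (running 9.7982)
  edge 4→5: √(-0.5095² + -2.1981²) = 2.2564 (running 12.0546)
  edge 5→6: √(0.4350² + -3.3018²) = 3.3304 (running 15.3850)
  edge 6→7: √(3.3175² + 0.7135²) = 3.3934 (running 18.7784)
  edge 7→8: √(3.5848² + 1.1453²) = 3.7633 (running 22.5417)
  edge 8→1: √(0.1876² + 3.3213²) = 3.3266 (running 25.8682)
Perimeter = 25.8682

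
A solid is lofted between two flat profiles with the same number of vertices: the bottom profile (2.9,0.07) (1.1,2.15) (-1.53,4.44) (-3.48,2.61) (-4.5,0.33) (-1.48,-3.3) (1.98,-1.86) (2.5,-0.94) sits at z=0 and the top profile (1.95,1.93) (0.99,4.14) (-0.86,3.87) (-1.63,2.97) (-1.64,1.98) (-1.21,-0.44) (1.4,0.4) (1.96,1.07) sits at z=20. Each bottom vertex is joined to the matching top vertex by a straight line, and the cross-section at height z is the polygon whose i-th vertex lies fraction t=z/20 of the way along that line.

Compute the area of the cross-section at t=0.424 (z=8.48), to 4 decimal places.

Cross-section at t=0.424: each vertex is (1-t)·p0[i] + t·p1[i].
  v1: (1-0.424)·(2.9,0.07) + 0.424·(1.95,1.93) = (2.4972,0.8586)
  v2: (1-0.424)·(1.1,2.15) + 0.424·(0.99,4.14) = (1.0534,2.9938)
  v3: (1-0.424)·(-1.53,4.44) + 0.424·(-0.86,3.87) = (-1.2459,4.1983)
  v4: (1-0.424)·(-3.48,2.61) + 0.424·(-1.63,2.97) = (-2.6956,2.7626)
  v5: (1-0.424)·(-4.5,0.33) + 0.424·(-1.64,1.98) = (-3.2874,1.0296)
  v6: (1-0.424)·(-1.48,-3.3) + 0.424·(-1.21,-0.44) = (-1.3655,-2.0874)
  v7: (1-0.424)·(1.98,-1.86) + 0.424·(1.4,0.4) = (1.7341,-0.9018)
  v8: (1-0.424)·(2.5,-0.94) + 0.424·(1.96,1.07) = (2.2710,-0.0878)
Shoelace sum Σ(x_i·y_{i+1} − x_{i+1}·y_i):
  i=1: 2.4972·2.9938 − 1.0534·0.8586 = +6.5716 (running +6.5716)
  i=2: 1.0534·4.1983 − -1.2459·2.9938 = +8.1523 (running +14.7239)
  i=3: -1.2459·2.7626 − -2.6956·4.1983 = +7.8750 (running +22.5989)
  i=4: -2.6956·1.0296 − -3.2874·2.7626 = +6.3064 (running +28.9053)
  i=5: -3.2874·-2.0874 − -1.3655·1.0296 = +8.2678 (running +37.1731)
  i=6: -1.3655·-0.9018 − 1.7341·-2.0874 = +4.8510 (running +42.0241)
  i=7: 1.7341·-0.0878 − 2.2710·-0.9018 = +1.8958 (running +43.9199)
  i=8: 2.2710·0.8586 − 2.4972·-0.0878 = +2.1692 (running +46.0890)
Area = |Σ|/2 = |46.0890|/2 = 23.0445

Area at t=0.424: 23.0445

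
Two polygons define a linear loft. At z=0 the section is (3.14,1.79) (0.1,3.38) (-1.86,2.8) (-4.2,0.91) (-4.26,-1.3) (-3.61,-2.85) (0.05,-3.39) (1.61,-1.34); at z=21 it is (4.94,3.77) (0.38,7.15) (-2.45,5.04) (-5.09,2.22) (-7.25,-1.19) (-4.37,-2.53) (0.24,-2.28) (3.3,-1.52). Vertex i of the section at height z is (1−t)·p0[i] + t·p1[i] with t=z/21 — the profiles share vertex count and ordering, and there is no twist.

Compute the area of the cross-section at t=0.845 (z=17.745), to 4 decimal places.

Cross-section at t=0.845: each vertex is (1-t)·p0[i] + t·p1[i].
  v1: (1-0.845)·(3.14,1.79) + 0.845·(4.94,3.77) = (4.6610,3.4631)
  v2: (1-0.845)·(0.1,3.38) + 0.845·(0.38,7.15) = (0.3366,6.5657)
  v3: (1-0.845)·(-1.86,2.8) + 0.845·(-2.45,5.04) = (-2.3586,4.6928)
  v4: (1-0.845)·(-4.2,0.91) + 0.845·(-5.09,2.22) = (-4.9520,2.0170)
  v5: (1-0.845)·(-4.26,-1.3) + 0.845·(-7.25,-1.19) = (-6.7866,-1.2070)
  v6: (1-0.845)·(-3.61,-2.85) + 0.845·(-4.37,-2.53) = (-4.2522,-2.5796)
  v7: (1-0.845)·(0.05,-3.39) + 0.845·(0.24,-2.28) = (0.2105,-2.4520)
  v8: (1-0.845)·(1.61,-1.34) + 0.845·(3.3,-1.52) = (3.0381,-1.4921)
Shoelace sum Σ(x_i·y_{i+1} − x_{i+1}·y_i):
  i=1: 4.6610·6.5657 − 0.3366·3.4631 = +29.4368 (running +29.4368)
  i=2: 0.3366·4.6928 − -2.3586·6.5657 = +17.0650 (running +46.5018)
  i=3: -2.3586·2.0170 − -4.9520·4.6928 = +18.4819 (running +64.9837)
  i=4: -4.9520·-1.2070 − -6.7866·2.0170 = +19.6655 (running +84.6492)
  i=5: -6.7866·-2.5796 − -4.2522·-1.2070 = +12.3740 (running +97.0232)
  i=6: -4.2522·-2.4520 − 0.2105·-2.5796 = +10.9697 (running +107.9929)
  i=7: 0.2105·-1.4921 − 3.0381·-2.4520 = +7.1353 (running +115.1282)
  i=8: 3.0381·3.4631 − 4.6610·-1.4921 = +17.4757 (running +132.6040)
Area = |Σ|/2 = |132.6040|/2 = 66.3020

Area at t=0.845: 66.3020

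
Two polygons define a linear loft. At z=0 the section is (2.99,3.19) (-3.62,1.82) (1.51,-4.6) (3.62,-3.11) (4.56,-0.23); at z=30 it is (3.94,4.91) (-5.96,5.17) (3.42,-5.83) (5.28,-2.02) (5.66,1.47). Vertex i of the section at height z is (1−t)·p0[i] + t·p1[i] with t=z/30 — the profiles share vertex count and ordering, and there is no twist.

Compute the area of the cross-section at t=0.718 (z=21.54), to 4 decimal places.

Cross-section at t=0.718: each vertex is (1-t)·p0[i] + t·p1[i].
  v1: (1-0.718)·(2.99,3.19) + 0.718·(3.94,4.91) = (3.6721,4.4250)
  v2: (1-0.718)·(-3.62,1.82) + 0.718·(-5.96,5.17) = (-5.3001,4.2253)
  v3: (1-0.718)·(1.51,-4.6) + 0.718·(3.42,-5.83) = (2.8814,-5.4831)
  v4: (1-0.718)·(3.62,-3.11) + 0.718·(5.28,-2.02) = (4.8119,-2.3274)
  v5: (1-0.718)·(4.56,-0.23) + 0.718·(5.66,1.47) = (5.3498,0.9906)
Shoelace sum Σ(x_i·y_{i+1} − x_{i+1}·y_i):
  i=1: 3.6721·4.2253 − -5.3001·4.4250 = +38.9685 (running +38.9685)
  i=2: -5.3001·-5.4831 − 2.8814·4.2253 = +16.8866 (running +55.8551)
  i=3: 2.8814·-2.3274 − 4.8119·-5.4831 = +19.6781 (running +75.5333)
  i=4: 4.8119·0.9906 − 5.3498·-2.3274 = +17.2177 (running +92.7510)
  i=5: 5.3498·4.4250 − 3.6721·0.9906 = +20.0351 (running +112.7860)
Area = |Σ|/2 = |112.7860|/2 = 56.3930

Area at t=0.718: 56.3930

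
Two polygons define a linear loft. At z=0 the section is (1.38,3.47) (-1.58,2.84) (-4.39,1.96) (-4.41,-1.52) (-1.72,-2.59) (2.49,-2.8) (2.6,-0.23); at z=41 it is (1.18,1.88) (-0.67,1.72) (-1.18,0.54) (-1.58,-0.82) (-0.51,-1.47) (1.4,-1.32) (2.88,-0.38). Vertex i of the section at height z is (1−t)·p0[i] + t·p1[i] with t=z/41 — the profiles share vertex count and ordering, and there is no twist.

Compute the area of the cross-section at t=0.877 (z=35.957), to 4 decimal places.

Area at t=0.877: 12.5263

Cross-section at t=0.877: each vertex is (1-t)·p0[i] + t·p1[i].
  v1: (1-0.877)·(1.38,3.47) + 0.877·(1.18,1.88) = (1.2046,2.0756)
  v2: (1-0.877)·(-1.58,2.84) + 0.877·(-0.67,1.72) = (-0.7819,1.8578)
  v3: (1-0.877)·(-4.39,1.96) + 0.877·(-1.18,0.54) = (-1.5748,0.7147)
  v4: (1-0.877)·(-4.41,-1.52) + 0.877·(-1.58,-0.82) = (-1.9281,-0.9061)
  v5: (1-0.877)·(-1.72,-2.59) + 0.877·(-0.51,-1.47) = (-0.6588,-1.6078)
  v6: (1-0.877)·(2.49,-2.8) + 0.877·(1.4,-1.32) = (1.5341,-1.5020)
  v7: (1-0.877)·(2.6,-0.23) + 0.877·(2.88,-0.38) = (2.8456,-0.3615)
Shoelace sum Σ(x_i·y_{i+1} − x_{i+1}·y_i):
  i=1: 1.2046·1.8578 − -0.7819·2.0756 = +3.8608 (running +3.8608)
  i=2: -0.7819·0.7147 − -1.5748·1.8578 = +2.3668 (running +6.2277)
  i=3: -1.5748·-0.9061 − -1.9281·0.7147 = +2.8049 (running +9.0325)
  i=4: -1.9281·-1.6078 − -0.6588·-0.9061 = +2.5029 (running +11.5355)
  i=5: -0.6588·-1.5020 − 1.5341·-1.6078 = +3.4560 (running +14.9915)
  i=6: 1.5341·-0.3615 − 2.8456·-1.5020 = +3.7195 (running +18.7110)
  i=7: 2.8456·2.0756 − 1.2046·-0.3615 = +6.3417 (running +25.0527)
Area = |Σ|/2 = |25.0527|/2 = 12.5263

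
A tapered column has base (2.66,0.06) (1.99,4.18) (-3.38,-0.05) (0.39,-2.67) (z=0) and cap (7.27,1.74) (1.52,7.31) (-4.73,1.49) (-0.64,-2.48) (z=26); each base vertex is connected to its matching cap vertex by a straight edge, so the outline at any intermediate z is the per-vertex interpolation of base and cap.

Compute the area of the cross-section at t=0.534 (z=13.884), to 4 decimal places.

Area at t=0.534: 38.6517

Cross-section at t=0.534: each vertex is (1-t)·p0[i] + t·p1[i].
  v1: (1-0.534)·(2.66,0.06) + 0.534·(7.27,1.74) = (5.1217,0.9571)
  v2: (1-0.534)·(1.99,4.18) + 0.534·(1.52,7.31) = (1.7390,5.8514)
  v3: (1-0.534)·(-3.38,-0.05) + 0.534·(-4.73,1.49) = (-4.1009,0.7724)
  v4: (1-0.534)·(0.39,-2.67) + 0.534·(-0.64,-2.48) = (-0.1600,-2.5685)
Shoelace sum Σ(x_i·y_{i+1} − x_{i+1}·y_i):
  i=1: 5.1217·5.8514 − 1.7390·0.9571 = +28.3050 (running +28.3050)
  i=2: 1.7390·0.7724 − -4.1009·5.8514 = +25.3392 (running +53.6442)
  i=3: -4.1009·-2.5685 − -0.1600·0.7724 = +10.6569 (running +64.3012)
  i=4: -0.1600·0.9571 − 5.1217·-2.5685 = +13.0022 (running +77.3034)
Area = |Σ|/2 = |77.3034|/2 = 38.6517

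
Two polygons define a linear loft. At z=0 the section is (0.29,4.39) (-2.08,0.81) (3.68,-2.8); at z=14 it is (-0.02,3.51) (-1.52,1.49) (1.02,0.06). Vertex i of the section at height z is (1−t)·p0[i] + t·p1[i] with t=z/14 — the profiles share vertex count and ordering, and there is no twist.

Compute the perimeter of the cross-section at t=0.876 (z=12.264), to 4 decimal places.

Cross-section at t=0.876: each vertex is (1-t)·p0[i] + t·p1[i].
  v1: (1-0.876)·(0.29,4.39) + 0.876·(-0.02,3.51) = (0.0184,3.6191)
  v2: (1-0.876)·(-2.08,0.81) + 0.876·(-1.52,1.49) = (-1.5894,1.4057)
  v3: (1-0.876)·(3.68,-2.8) + 0.876·(1.02,0.06) = (1.3498,-0.2946)
Perimeter = Σ |v_{i+1} − v_i|:
  edge 1→2: √(-1.6079² + -2.2134²) = 2.7358 (running 2.7358)
  edge 2→3: √(2.9393² + -1.7003²) = 3.3957 (running 6.1315)
  edge 3→1: √(-1.3314² + 3.9138²) = 4.1340 (running 10.2655)
Perimeter = 10.2655

Perimeter at t=0.876: 10.2655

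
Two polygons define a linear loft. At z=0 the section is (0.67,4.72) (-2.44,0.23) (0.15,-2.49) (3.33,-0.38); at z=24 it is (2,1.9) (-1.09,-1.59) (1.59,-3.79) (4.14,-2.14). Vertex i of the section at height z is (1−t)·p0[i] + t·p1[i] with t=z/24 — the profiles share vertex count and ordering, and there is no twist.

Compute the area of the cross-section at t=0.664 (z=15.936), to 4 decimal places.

Cross-section at t=0.664: each vertex is (1-t)·p0[i] + t·p1[i].
  v1: (1-0.664)·(0.67,4.72) + 0.664·(2,1.9) = (1.5531,2.8475)
  v2: (1-0.664)·(-2.44,0.23) + 0.664·(-1.09,-1.59) = (-1.5436,-0.9785)
  v3: (1-0.664)·(0.15,-2.49) + 0.664·(1.59,-3.79) = (1.1062,-3.3532)
  v4: (1-0.664)·(3.33,-0.38) + 0.664·(4.14,-2.14) = (3.8678,-1.5486)
Shoelace sum Σ(x_i·y_{i+1} − x_{i+1}·y_i):
  i=1: 1.5531·-0.9785 − -1.5436·2.8475 = +2.8757 (running +2.8757)
  i=2: -1.5436·-3.3532 − 1.1062·-0.9785 = +6.2584 (running +9.1341)
  i=3: 1.1062·-1.5486 − 3.8678·-3.3532 = +11.2566 (running +20.3907)
  i=4: 3.8678·2.8475 − 1.5531·-1.5486 = +13.4190 (running +33.8097)
Area = |Σ|/2 = |33.8097|/2 = 16.9048

Area at t=0.664: 16.9048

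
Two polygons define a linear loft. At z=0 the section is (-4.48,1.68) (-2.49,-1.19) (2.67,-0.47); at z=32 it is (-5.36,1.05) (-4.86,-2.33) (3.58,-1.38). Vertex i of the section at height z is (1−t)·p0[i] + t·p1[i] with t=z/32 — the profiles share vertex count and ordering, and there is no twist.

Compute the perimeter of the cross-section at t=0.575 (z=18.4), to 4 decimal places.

Perimeter at t=0.575: 18.9569

Cross-section at t=0.575: each vertex is (1-t)·p0[i] + t·p1[i].
  v1: (1-0.575)·(-4.48,1.68) + 0.575·(-5.36,1.05) = (-4.9860,1.3178)
  v2: (1-0.575)·(-2.49,-1.19) + 0.575·(-4.86,-2.33) = (-3.8527,-1.8455)
  v3: (1-0.575)·(2.67,-0.47) + 0.575·(3.58,-1.38) = (3.1932,-0.9932)
Perimeter = Σ |v_{i+1} − v_i|:
  edge 1→2: √(1.1333² + -3.1633²) = 3.3601 (running 3.3601)
  edge 2→3: √(7.0460² + 0.8523²) = 7.0974 (running 10.4575)
  edge 3→1: √(-8.1792² + 2.3110²) = 8.4995 (running 18.9569)
Perimeter = 18.9569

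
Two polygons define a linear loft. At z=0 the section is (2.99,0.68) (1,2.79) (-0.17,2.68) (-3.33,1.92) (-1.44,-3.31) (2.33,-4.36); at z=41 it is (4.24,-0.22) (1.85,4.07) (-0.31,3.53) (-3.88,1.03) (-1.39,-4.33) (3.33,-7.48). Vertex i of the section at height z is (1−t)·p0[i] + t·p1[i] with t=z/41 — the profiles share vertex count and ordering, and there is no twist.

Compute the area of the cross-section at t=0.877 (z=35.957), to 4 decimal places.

Area at t=0.877: 52.8431

Cross-section at t=0.877: each vertex is (1-t)·p0[i] + t·p1[i].
  v1: (1-0.877)·(2.99,0.68) + 0.877·(4.24,-0.22) = (4.0862,-0.1093)
  v2: (1-0.877)·(1,2.79) + 0.877·(1.85,4.07) = (1.7455,3.9126)
  v3: (1-0.877)·(-0.17,2.68) + 0.877·(-0.31,3.53) = (-0.2928,3.4254)
  v4: (1-0.877)·(-3.33,1.92) + 0.877·(-3.88,1.03) = (-3.8123,1.1395)
  v5: (1-0.877)·(-1.44,-3.31) + 0.877·(-1.39,-4.33) = (-1.3961,-4.2045)
  v6: (1-0.877)·(2.33,-4.36) + 0.877·(3.33,-7.48) = (3.2070,-7.0962)
Shoelace sum Σ(x_i·y_{i+1} − x_{i+1}·y_i):
  i=1: 4.0862·3.9126 − 1.7455·-0.1093 = +16.1785 (running +16.1785)
  i=2: 1.7455·3.4254 − -0.2928·3.9126 = +7.1245 (running +23.3029)
  i=3: -0.2928·1.1395 − -3.8123·3.4254 = +12.7254 (running +36.0283)
  i=4: -3.8123·-4.2045 − -1.3961·1.1395 = +17.6200 (running +53.6484)
  i=5: -1.3961·-7.0962 − 3.2070·-4.2045 = +23.3914 (running +77.0398)
  i=6: 3.2070·-0.1093 − 4.0862·-7.0962 = +28.6465 (running +105.6863)
Area = |Σ|/2 = |105.6863|/2 = 52.8431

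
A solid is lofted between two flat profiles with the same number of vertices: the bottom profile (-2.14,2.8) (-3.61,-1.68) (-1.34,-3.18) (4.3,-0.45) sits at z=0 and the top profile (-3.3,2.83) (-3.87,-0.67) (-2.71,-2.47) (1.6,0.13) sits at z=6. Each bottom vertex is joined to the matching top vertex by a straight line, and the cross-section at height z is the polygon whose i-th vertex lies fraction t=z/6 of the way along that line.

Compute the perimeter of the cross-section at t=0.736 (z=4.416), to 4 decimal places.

Cross-section at t=0.736: each vertex is (1-t)·p0[i] + t·p1[i].
  v1: (1-0.736)·(-2.14,2.8) + 0.736·(-3.3,2.83) = (-2.9938,2.8221)
  v2: (1-0.736)·(-3.61,-1.68) + 0.736·(-3.87,-0.67) = (-3.8014,-0.9366)
  v3: (1-0.736)·(-1.34,-3.18) + 0.736·(-2.71,-2.47) = (-2.3483,-2.6574)
  v4: (1-0.736)·(4.3,-0.45) + 0.736·(1.6,0.13) = (2.3128,-0.0231)
Perimeter = Σ |v_{i+1} − v_i|:
  edge 1→2: √(-0.8076² + -3.7587²) = 3.8445 (running 3.8445)
  edge 2→3: √(1.4530² + -1.7208²) = 2.2522 (running 6.0967)
  edge 3→4: √(4.6611² + 2.6343²) = 5.3540 (running 11.4508)
  edge 4→1: √(-5.3066² + 2.8452²) = 6.0212 (running 17.4719)
Perimeter = 17.4719

Perimeter at t=0.736: 17.4719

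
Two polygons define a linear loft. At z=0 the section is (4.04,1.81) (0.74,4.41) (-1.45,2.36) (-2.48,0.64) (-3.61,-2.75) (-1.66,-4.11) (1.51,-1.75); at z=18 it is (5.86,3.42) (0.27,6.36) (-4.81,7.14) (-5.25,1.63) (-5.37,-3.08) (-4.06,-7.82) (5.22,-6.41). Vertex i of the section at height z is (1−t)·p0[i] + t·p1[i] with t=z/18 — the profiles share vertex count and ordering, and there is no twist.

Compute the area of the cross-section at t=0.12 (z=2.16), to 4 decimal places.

Area at t=0.12: 42.8673

Cross-section at t=0.12: each vertex is (1-t)·p0[i] + t·p1[i].
  v1: (1-0.12)·(4.04,1.81) + 0.12·(5.86,3.42) = (4.2584,2.0032)
  v2: (1-0.12)·(0.74,4.41) + 0.12·(0.27,6.36) = (0.6836,4.6440)
  v3: (1-0.12)·(-1.45,2.36) + 0.12·(-4.81,7.14) = (-1.8532,2.9336)
  v4: (1-0.12)·(-2.48,0.64) + 0.12·(-5.25,1.63) = (-2.8124,0.7588)
  v5: (1-0.12)·(-3.61,-2.75) + 0.12·(-5.37,-3.08) = (-3.8212,-2.7896)
  v6: (1-0.12)·(-1.66,-4.11) + 0.12·(-4.06,-7.82) = (-1.9480,-4.5552)
  v7: (1-0.12)·(1.51,-1.75) + 0.12·(5.22,-6.41) = (1.9552,-2.3092)
Shoelace sum Σ(x_i·y_{i+1} − x_{i+1}·y_i):
  i=1: 4.2584·4.6440 − 0.6836·2.0032 = +18.4066 (running +18.4066)
  i=2: 0.6836·2.9336 − -1.8532·4.6440 = +10.6117 (running +29.0183)
  i=3: -1.8532·0.7588 − -2.8124·2.9336 = +6.8442 (running +35.8625)
  i=4: -2.8124·-2.7896 − -3.8212·0.7588 = +10.7450 (running +46.6075)
  i=5: -3.8212·-4.5552 − -1.9480·-2.7896 = +11.9722 (running +58.5797)
  i=6: -1.9480·-2.3092 − 1.9552·-4.5552 = +13.4046 (running +71.9844)
  i=7: 1.9552·2.0032 − 4.2584·-2.3092 = +13.7502 (running +85.7345)
Area = |Σ|/2 = |85.7345|/2 = 42.8673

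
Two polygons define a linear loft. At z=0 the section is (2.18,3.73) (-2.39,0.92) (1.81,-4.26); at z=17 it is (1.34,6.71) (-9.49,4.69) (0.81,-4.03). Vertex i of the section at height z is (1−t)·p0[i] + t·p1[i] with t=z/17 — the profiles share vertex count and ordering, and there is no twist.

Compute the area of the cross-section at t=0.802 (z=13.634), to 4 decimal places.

Area at t=0.802: 48.3478

Cross-section at t=0.802: each vertex is (1-t)·p0[i] + t·p1[i].
  v1: (1-0.802)·(2.18,3.73) + 0.802·(1.34,6.71) = (1.5063,6.1200)
  v2: (1-0.802)·(-2.39,0.92) + 0.802·(-9.49,4.69) = (-8.0842,3.9435)
  v3: (1-0.802)·(1.81,-4.26) + 0.802·(0.81,-4.03) = (1.0080,-4.0755)
Shoelace sum Σ(x_i·y_{i+1} − x_{i+1}·y_i):
  i=1: 1.5063·3.9435 − -8.0842·6.1200 = +55.4152 (running +55.4152)
  i=2: -8.0842·-4.0755 − 1.0080·3.9435 = +28.9724 (running +84.3876)
  i=3: 1.0080·6.1200 − 1.5063·-4.0755 = +12.3080 (running +96.6956)
Area = |Σ|/2 = |96.6956|/2 = 48.3478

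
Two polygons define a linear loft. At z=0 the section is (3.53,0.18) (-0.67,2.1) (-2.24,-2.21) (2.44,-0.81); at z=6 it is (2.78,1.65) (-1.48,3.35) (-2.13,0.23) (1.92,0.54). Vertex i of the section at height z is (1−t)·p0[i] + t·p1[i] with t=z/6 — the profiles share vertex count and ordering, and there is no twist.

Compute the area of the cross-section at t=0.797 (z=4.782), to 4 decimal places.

Area at t=0.797: 9.8966

Cross-section at t=0.797: each vertex is (1-t)·p0[i] + t·p1[i].
  v1: (1-0.797)·(3.53,0.18) + 0.797·(2.78,1.65) = (2.9322,1.3516)
  v2: (1-0.797)·(-0.67,2.1) + 0.797·(-1.48,3.35) = (-1.3156,3.0962)
  v3: (1-0.797)·(-2.24,-2.21) + 0.797·(-2.13,0.23) = (-2.1523,-0.2653)
  v4: (1-0.797)·(2.44,-0.81) + 0.797·(1.92,0.54) = (2.0256,0.2660)
Shoelace sum Σ(x_i·y_{i+1} − x_{i+1}·y_i):
  i=1: 2.9322·3.0962 − -1.3156·1.3516 = +10.8571 (running +10.8571)
  i=2: -1.3156·-0.2653 − -2.1523·3.0962 = +7.0132 (running +17.8703)
  i=3: -2.1523·0.2660 − 2.0256·-0.2653 = -0.0350 (running +17.8353)
  i=4: 2.0256·1.3516 − 2.9322·0.2660 = +1.9579 (running +19.7932)
Area = |Σ|/2 = |19.7932|/2 = 9.8966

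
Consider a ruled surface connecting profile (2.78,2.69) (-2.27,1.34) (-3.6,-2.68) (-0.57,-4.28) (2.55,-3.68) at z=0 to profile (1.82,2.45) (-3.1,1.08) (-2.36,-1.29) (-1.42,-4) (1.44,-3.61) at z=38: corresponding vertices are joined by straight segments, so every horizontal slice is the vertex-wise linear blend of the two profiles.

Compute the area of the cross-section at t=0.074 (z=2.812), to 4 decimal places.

Cross-section at t=0.074: each vertex is (1-t)·p0[i] + t·p1[i].
  v1: (1-0.074)·(2.78,2.69) + 0.074·(1.82,2.45) = (2.7090,2.6722)
  v2: (1-0.074)·(-2.27,1.34) + 0.074·(-3.1,1.08) = (-2.3314,1.3208)
  v3: (1-0.074)·(-3.6,-2.68) + 0.074·(-2.36,-1.29) = (-3.5082,-2.5771)
  v4: (1-0.074)·(-0.57,-4.28) + 0.074·(-1.42,-4) = (-0.6329,-4.2593)
  v5: (1-0.074)·(2.55,-3.68) + 0.074·(1.44,-3.61) = (2.4679,-3.6748)
Shoelace sum Σ(x_i·y_{i+1} − x_{i+1}·y_i):
  i=1: 2.7090·1.3208 − -2.3314·2.6722 = +9.8080 (running +9.8080)
  i=2: -2.3314·-2.5771 − -3.5082·1.3208 = +10.6419 (running +20.4499)
  i=3: -3.5082·-4.2593 − -0.6329·-2.5771 = +13.3115 (running +33.7614)
  i=4: -0.6329·-3.6748 − 2.4679·-4.2593 = +12.8371 (running +46.5985)
  i=5: 2.4679·2.6722 − 2.7090·-3.6748 = +16.5497 (running +63.1482)
Area = |Σ|/2 = |63.1482|/2 = 31.5741

Area at t=0.074: 31.5741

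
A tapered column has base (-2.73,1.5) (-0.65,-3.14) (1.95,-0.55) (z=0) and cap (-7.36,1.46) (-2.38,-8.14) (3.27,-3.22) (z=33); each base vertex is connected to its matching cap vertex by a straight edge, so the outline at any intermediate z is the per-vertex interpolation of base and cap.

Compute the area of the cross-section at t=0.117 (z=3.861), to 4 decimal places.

Area at t=0.117: 11.1806

Cross-section at t=0.117: each vertex is (1-t)·p0[i] + t·p1[i].
  v1: (1-0.117)·(-2.73,1.5) + 0.117·(-7.36,1.46) = (-3.2717,1.4953)
  v2: (1-0.117)·(-0.65,-3.14) + 0.117·(-2.38,-8.14) = (-0.8524,-3.7250)
  v3: (1-0.117)·(1.95,-0.55) + 0.117·(3.27,-3.22) = (2.1044,-0.8624)
Shoelace sum Σ(x_i·y_{i+1} − x_{i+1}·y_i):
  i=1: -3.2717·-3.7250 − -0.8524·1.4953 = +13.4617 (running +13.4617)
  i=2: -0.8524·-0.8624 − 2.1044·-3.7250 = +8.5741 (running +22.0359)
  i=3: 2.1044·1.4953 − -3.2717·-0.8624 = +0.3253 (running +22.3612)
Area = |Σ|/2 = |22.3612|/2 = 11.1806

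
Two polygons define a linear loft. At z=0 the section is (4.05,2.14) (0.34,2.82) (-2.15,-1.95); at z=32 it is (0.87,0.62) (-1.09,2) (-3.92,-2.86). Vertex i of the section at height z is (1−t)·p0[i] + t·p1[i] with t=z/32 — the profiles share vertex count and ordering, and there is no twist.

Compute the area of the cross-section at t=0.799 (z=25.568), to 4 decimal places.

Area at t=0.799: 7.3079

Cross-section at t=0.799: each vertex is (1-t)·p0[i] + t·p1[i].
  v1: (1-0.799)·(4.05,2.14) + 0.799·(0.87,0.62) = (1.5092,0.9255)
  v2: (1-0.799)·(0.34,2.82) + 0.799·(-1.09,2) = (-0.8026,2.1648)
  v3: (1-0.799)·(-2.15,-1.95) + 0.799·(-3.92,-2.86) = (-3.5642,-2.6771)
Shoelace sum Σ(x_i·y_{i+1} − x_{i+1}·y_i):
  i=1: 1.5092·2.1648 − -0.8026·0.9255 = +4.0099 (running +4.0099)
  i=2: -0.8026·-2.6771 − -3.5642·2.1648 = +9.8645 (running +13.8744)
  i=3: -3.5642·0.9255 − 1.5092·-2.6771 = +0.7414 (running +14.6158)
Area = |Σ|/2 = |14.6158|/2 = 7.3079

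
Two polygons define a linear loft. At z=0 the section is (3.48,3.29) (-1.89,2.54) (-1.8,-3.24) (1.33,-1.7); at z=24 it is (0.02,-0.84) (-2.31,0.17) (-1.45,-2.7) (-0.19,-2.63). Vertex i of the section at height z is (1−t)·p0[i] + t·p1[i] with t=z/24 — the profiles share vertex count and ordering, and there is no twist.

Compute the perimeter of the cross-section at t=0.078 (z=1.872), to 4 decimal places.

Cross-section at t=0.078: each vertex is (1-t)·p0[i] + t·p1[i].
  v1: (1-0.078)·(3.48,3.29) + 0.078·(0.02,-0.84) = (3.2101,2.9679)
  v2: (1-0.078)·(-1.89,2.54) + 0.078·(-2.31,0.17) = (-1.9228,2.3551)
  v3: (1-0.078)·(-1.8,-3.24) + 0.078·(-1.45,-2.7) = (-1.7727,-3.1979)
  v4: (1-0.078)·(1.33,-1.7) + 0.078·(-0.19,-2.63) = (1.2114,-1.7725)
Perimeter = Σ |v_{i+1} − v_i|:
  edge 1→2: √(-5.1329² + -0.6127²) = 5.1693 (running 5.1693)
  edge 2→3: √(0.1501² + -5.5530²) = 5.5550 (running 10.7244)
  edge 3→4: √(2.9841² + 1.4253²) = 3.3071 (running 14.0314)
  edge 4→1: √(1.9987² + 4.7404²) = 5.1445 (running 19.1760)
Perimeter = 19.1760

Perimeter at t=0.078: 19.1760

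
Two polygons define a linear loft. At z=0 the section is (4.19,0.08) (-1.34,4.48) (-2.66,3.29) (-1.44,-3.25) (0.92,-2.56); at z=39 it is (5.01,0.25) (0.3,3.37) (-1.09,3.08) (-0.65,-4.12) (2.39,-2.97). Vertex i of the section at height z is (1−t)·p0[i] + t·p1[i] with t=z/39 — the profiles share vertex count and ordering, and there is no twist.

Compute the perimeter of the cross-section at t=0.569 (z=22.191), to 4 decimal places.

Perimeter at t=0.569: 21.7912

Cross-section at t=0.569: each vertex is (1-t)·p0[i] + t·p1[i].
  v1: (1-0.569)·(4.19,0.08) + 0.569·(5.01,0.25) = (4.6566,0.1767)
  v2: (1-0.569)·(-1.34,4.48) + 0.569·(0.3,3.37) = (-0.4068,3.8484)
  v3: (1-0.569)·(-2.66,3.29) + 0.569·(-1.09,3.08) = (-1.7667,3.1705)
  v4: (1-0.569)·(-1.44,-3.25) + 0.569·(-0.65,-4.12) = (-0.9905,-3.7450)
  v5: (1-0.569)·(0.92,-2.56) + 0.569·(2.39,-2.97) = (1.7564,-2.7933)
Perimeter = Σ |v_{i+1} − v_i|:
  edge 1→2: √(-5.0634² + 3.6717²) = 6.2546 (running 6.2546)
  edge 2→3: √(-1.3598² + -0.6779²) = 1.5194 (running 7.7740)
  edge 3→4: √(0.7762² + -6.9155²) = 6.9590 (running 14.7330)
  edge 4→5: √(2.7469² + 0.9517²) = 2.9071 (running 17.6401)
  edge 5→1: √(2.9002² + 2.9700²) = 4.1511 (running 21.7912)
Perimeter = 21.7912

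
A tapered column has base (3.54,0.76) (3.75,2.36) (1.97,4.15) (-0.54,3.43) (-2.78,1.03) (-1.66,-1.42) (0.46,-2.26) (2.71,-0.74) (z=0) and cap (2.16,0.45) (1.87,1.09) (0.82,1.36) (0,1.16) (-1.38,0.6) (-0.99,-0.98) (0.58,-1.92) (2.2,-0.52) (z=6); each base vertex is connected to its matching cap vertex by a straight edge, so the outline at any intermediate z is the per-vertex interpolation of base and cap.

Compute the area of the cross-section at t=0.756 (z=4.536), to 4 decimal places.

Area at t=0.756: 11.5419

Cross-section at t=0.756: each vertex is (1-t)·p0[i] + t·p1[i].
  v1: (1-0.756)·(3.54,0.76) + 0.756·(2.16,0.45) = (2.4967,0.5256)
  v2: (1-0.756)·(3.75,2.36) + 0.756·(1.87,1.09) = (2.3287,1.3999)
  v3: (1-0.756)·(1.97,4.15) + 0.756·(0.82,1.36) = (1.1006,2.0408)
  v4: (1-0.756)·(-0.54,3.43) + 0.756·(0,1.16) = (-0.1318,1.7139)
  v5: (1-0.756)·(-2.78,1.03) + 0.756·(-1.38,0.6) = (-1.7216,0.7049)
  v6: (1-0.756)·(-1.66,-1.42) + 0.756·(-0.99,-0.98) = (-1.1535,-1.0874)
  v7: (1-0.756)·(0.46,-2.26) + 0.756·(0.58,-1.92) = (0.5507,-2.0030)
  v8: (1-0.756)·(2.71,-0.74) + 0.756·(2.2,-0.52) = (2.3244,-0.5737)
Shoelace sum Σ(x_i·y_{i+1} − x_{i+1}·y_i):
  i=1: 2.4967·1.3999 − 2.3287·0.5256 = +2.2710 (running +2.2710)
  i=2: 2.3287·2.0408 − 1.1006·1.3999 = +3.2117 (running +5.4827)
  i=3: 1.1006·1.7139 − -0.1318·2.0408 = +2.1552 (running +7.6379)
  i=4: -0.1318·0.7049 − -1.7216·1.7139 = +2.8577 (running +10.4956)
  i=5: -1.7216·-1.0874 − -1.1535·0.7049 = +2.6851 (running +13.1807)
  i=6: -1.1535·-2.0030 − 0.5507·-1.0874 = +2.9092 (running +16.0899)
  i=7: 0.5507·-0.5737 − 2.3244·-2.0030 = +4.3398 (running +20.4298)
  i=8: 2.3244·0.5256 − 2.4967·-0.5737 = +2.6541 (running +23.0839)
Area = |Σ|/2 = |23.0839|/2 = 11.5419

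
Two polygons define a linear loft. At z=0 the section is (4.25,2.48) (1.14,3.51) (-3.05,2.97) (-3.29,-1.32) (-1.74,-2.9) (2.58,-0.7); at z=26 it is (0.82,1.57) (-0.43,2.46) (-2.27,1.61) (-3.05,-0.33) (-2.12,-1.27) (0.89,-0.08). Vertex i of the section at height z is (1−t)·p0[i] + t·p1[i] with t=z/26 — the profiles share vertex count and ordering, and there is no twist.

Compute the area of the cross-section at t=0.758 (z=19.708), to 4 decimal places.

Area at t=0.758: 13.9618

Cross-section at t=0.758: each vertex is (1-t)·p0[i] + t·p1[i].
  v1: (1-0.758)·(4.25,2.48) + 0.758·(0.82,1.57) = (1.6501,1.7902)
  v2: (1-0.758)·(1.14,3.51) + 0.758·(-0.43,2.46) = (-0.0501,2.7141)
  v3: (1-0.758)·(-3.05,2.97) + 0.758·(-2.27,1.61) = (-2.4588,1.9391)
  v4: (1-0.758)·(-3.29,-1.32) + 0.758·(-3.05,-0.33) = (-3.1081,-0.5696)
  v5: (1-0.758)·(-1.74,-2.9) + 0.758·(-2.12,-1.27) = (-2.0280,-1.6645)
  v6: (1-0.758)·(2.58,-0.7) + 0.758·(0.89,-0.08) = (1.2990,-0.2300)
Shoelace sum Σ(x_i·y_{i+1} − x_{i+1}·y_i):
  i=1: 1.6501·2.7141 − -0.0501·1.7902 = +4.5680 (running +4.5680)
  i=2: -0.0501·1.9391 − -2.4588·2.7141 = +6.5762 (running +11.1443)
  i=3: -2.4588·-0.5696 − -3.1081·1.9391 = +7.4274 (running +18.5717)
  i=4: -3.1081·-1.6645 − -2.0280·-0.5696 = +4.0181 (running +22.5898)
  i=5: -2.0280·-0.2300 − 1.2990·-1.6645 = +2.6286 (running +25.2185)
  i=6: 1.2990·1.7902 − 1.6501·-0.2300 = +2.7050 (running +27.9235)
Area = |Σ|/2 = |27.9235|/2 = 13.9618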